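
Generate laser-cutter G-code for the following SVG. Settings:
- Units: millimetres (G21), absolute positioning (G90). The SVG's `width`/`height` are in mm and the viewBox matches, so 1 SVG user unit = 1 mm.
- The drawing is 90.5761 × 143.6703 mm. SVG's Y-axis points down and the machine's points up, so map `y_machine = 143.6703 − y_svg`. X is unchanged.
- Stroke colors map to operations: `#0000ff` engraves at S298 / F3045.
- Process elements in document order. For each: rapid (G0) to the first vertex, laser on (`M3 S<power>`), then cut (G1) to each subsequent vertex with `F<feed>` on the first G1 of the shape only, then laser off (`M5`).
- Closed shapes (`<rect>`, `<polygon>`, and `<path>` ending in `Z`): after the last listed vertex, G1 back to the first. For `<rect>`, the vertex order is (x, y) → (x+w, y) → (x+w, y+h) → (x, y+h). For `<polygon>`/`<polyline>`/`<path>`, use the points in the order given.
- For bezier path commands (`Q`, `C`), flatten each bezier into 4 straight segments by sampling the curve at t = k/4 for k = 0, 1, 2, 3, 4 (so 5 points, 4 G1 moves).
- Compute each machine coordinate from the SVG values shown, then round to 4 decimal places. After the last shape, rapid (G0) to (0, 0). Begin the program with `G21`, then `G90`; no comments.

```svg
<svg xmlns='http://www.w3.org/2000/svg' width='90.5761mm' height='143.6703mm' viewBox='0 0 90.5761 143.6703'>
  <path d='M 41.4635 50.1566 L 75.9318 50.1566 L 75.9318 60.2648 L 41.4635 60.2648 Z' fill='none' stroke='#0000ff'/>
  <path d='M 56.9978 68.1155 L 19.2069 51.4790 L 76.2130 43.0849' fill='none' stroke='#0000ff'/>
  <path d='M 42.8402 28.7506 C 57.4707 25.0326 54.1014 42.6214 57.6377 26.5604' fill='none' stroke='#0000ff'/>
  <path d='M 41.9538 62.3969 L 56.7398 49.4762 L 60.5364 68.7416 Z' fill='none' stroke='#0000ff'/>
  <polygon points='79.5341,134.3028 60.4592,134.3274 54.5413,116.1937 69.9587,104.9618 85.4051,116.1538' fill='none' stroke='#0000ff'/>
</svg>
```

G21
G90
G0 X41.4635 Y93.5137
M3 S298
G1 X75.9318 Y93.5137 F3045
G1 X75.9318 Y83.4055
G1 X41.4635 Y83.4055
G1 X41.4635 Y93.5137
M5
G0 X56.9978 Y75.5548
M3 S298
G1 X19.2069 Y92.1913 F3045
G1 X76.2130 Y100.5854
M5
G0 X42.8402 Y114.9197
M3 S298
G1 X50.8273 Y114.5719 F3045
G1 X54.3993 Y111.3862
G1 X55.8911 Y110.5148
G1 X57.6377 Y117.1099
M5
G0 X41.9538 Y81.2734
M3 S298
G1 X56.7398 Y94.1941 F3045
G1 X60.5364 Y74.9287
G1 X41.9538 Y81.2734
M5
G0 X79.5341 Y9.3675
M3 S298
G1 X60.4592 Y9.3429 F3045
G1 X54.5413 Y27.4766
G1 X69.9587 Y38.7085
G1 X85.4051 Y27.5165
G1 X79.5341 Y9.3675
M5
G0 X0.0000 Y0.0000

Since the viewBox matches the mm dimensions, user units are millimetres directly. The only transform is the Y-flip y_m = 143.6703 − y_svg.

Shape 1 is a rectangle drawn with `<path>`. Its stroke #0000ff means engrave at S298, F3045. After flipping Y the toolpath is (41.4635,93.5137) → (75.9318,93.5137) → (75.9318,83.4055) → (41.4635,83.4055) → (41.4635,93.5137), returning to the start.

Shape 2 is a open polyline drawn with `<path>`. Its stroke #0000ff means engrave at S298, F3045. After flipping Y the toolpath is (56.9978,75.5548) → (19.2069,92.1913) → (76.2130,100.5854).

Shape 3 is a cubic bezier drawn with `<path>`. Its stroke #0000ff means engrave at S298, F3045. After flipping Y the toolpath is (42.8402,114.9197) → (50.8273,114.5719) → (54.3993,111.3862) → (55.8911,110.5148) → (57.6377,117.1099).

Shape 4 is a regular polygon drawn with `<path>`. Its stroke #0000ff means engrave at S298, F3045. After flipping Y the toolpath is (41.9538,81.2734) → (56.7398,94.1941) → (60.5364,74.9287) → (41.9538,81.2734), returning to the start.

Shape 5 is a regular polygon drawn with `<polygon>`. Its stroke #0000ff means engrave at S298, F3045. After flipping Y the toolpath is (79.5341,9.3675) → (60.4592,9.3429) → (54.5413,27.4766) → (69.9587,38.7085) → (85.4051,27.5165) → (79.5341,9.3675), returning to the start.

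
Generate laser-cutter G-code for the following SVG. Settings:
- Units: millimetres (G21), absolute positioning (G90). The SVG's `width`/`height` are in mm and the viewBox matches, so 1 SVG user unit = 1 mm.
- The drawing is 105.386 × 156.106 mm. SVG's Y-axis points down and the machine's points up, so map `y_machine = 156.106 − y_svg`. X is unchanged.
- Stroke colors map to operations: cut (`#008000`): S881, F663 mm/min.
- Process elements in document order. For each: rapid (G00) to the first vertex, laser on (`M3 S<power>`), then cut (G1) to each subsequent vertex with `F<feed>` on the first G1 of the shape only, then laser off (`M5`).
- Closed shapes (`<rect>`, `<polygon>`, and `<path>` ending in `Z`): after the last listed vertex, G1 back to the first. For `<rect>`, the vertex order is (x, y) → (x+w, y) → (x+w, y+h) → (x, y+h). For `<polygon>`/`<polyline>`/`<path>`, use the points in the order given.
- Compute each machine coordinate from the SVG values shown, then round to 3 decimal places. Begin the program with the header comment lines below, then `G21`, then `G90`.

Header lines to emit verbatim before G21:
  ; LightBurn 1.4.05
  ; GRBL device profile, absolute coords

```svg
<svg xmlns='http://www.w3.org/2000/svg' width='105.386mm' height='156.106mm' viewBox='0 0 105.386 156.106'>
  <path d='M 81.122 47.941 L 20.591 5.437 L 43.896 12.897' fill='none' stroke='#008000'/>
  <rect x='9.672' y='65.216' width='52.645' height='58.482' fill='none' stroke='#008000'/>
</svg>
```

Since the viewBox matches the mm dimensions, user units are millimetres directly. The only transform is the Y-flip y_m = 156.106 − y_svg.

Shape 1 is a open polyline drawn with `<path>`. Its stroke #008000 means cut at S881, F663. After flipping Y the toolpath is (81.122,108.165) → (20.591,150.669) → (43.896,143.209).

Shape 2 is a rectangle drawn with `<rect>`. Its stroke #008000 means cut at S881, F663. After flipping Y the toolpath is (9.672,90.890) → (62.317,90.890) → (62.317,32.408) → (9.672,32.408) → (9.672,90.890), returning to the start.

; LightBurn 1.4.05
; GRBL device profile, absolute coords
G21
G90
G00 X81.122 Y108.165
M3 S881
G1 X20.591 Y150.669 F663
G1 X43.896 Y143.209
M5
G00 X9.672 Y90.890
M3 S881
G1 X62.317 Y90.890 F663
G1 X62.317 Y32.408
G1 X9.672 Y32.408
G1 X9.672 Y90.890
M5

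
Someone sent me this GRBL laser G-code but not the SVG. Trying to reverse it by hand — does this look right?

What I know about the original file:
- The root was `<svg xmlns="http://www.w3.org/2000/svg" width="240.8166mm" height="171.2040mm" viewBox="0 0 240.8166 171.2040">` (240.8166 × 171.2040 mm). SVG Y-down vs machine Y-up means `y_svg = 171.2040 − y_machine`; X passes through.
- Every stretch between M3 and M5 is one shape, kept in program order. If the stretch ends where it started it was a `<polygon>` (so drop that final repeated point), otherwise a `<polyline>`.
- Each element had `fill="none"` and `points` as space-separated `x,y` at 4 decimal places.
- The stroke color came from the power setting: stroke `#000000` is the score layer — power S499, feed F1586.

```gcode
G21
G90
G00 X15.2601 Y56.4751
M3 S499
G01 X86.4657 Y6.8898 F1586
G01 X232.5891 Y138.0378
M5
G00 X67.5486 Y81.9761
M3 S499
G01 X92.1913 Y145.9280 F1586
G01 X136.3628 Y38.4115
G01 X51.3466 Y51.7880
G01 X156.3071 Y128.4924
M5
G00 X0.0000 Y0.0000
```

y_svg = 171.2040 − y_m. Every run uses S499, so all elements get stroke `#000000` (score).

[1] open run; points: 15.2601,114.7289 86.4657,164.3142 232.5891,33.1662

[2] open run; points: 67.5486,89.2279 92.1913,25.2760 136.3628,132.7925 51.3466,119.4160 156.3071,42.7116

<svg xmlns="http://www.w3.org/2000/svg" width="240.8166mm" height="171.2040mm" viewBox="0 0 240.8166 171.2040">
  <polyline points="15.2601,114.7289 86.4657,164.3142 232.5891,33.1662" fill="none" stroke="#000000"/>
  <polyline points="67.5486,89.2279 92.1913,25.2760 136.3628,132.7925 51.3466,119.4160 156.3071,42.7116" fill="none" stroke="#000000"/>
</svg>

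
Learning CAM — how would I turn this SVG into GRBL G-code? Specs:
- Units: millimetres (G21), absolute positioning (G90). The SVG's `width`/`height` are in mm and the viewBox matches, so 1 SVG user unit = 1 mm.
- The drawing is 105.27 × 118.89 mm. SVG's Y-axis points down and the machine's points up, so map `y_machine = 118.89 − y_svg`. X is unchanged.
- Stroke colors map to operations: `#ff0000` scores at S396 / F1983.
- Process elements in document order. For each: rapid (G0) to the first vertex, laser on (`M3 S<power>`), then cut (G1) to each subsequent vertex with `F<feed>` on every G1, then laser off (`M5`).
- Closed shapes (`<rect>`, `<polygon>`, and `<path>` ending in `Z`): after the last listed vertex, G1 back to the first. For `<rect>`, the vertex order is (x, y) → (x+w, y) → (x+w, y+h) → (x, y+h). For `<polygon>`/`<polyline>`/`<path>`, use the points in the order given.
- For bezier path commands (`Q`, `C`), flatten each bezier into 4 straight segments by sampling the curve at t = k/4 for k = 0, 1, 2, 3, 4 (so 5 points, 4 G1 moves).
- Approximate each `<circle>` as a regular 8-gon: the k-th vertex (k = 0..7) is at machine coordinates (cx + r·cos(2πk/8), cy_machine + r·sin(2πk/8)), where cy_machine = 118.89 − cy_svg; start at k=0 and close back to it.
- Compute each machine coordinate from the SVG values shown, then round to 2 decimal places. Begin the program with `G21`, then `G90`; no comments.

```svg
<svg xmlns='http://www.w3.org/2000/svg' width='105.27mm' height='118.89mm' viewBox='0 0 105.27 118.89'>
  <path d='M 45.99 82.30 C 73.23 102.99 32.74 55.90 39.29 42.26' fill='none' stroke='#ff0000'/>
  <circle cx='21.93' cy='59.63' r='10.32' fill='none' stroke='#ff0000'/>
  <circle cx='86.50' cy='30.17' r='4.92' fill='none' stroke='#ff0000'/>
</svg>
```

1 u = 1 mm; y_m = 118.89 − y.

[1] `<path>` cubic bezier, #ff0000→score S396 F1983: (45.99,36.59) → (55.51,32.20) → (50.40,43.74) → (41.40,61.71) → (39.29,76.63)

[2] `<circle>` circle, #ff0000→score S396 F1983: (32.25,59.26) → (29.23,66.56) → (21.93,69.58) → (14.63,66.56) → (11.61,59.26) → (14.63,51.96) → (21.93,48.94) → (29.23,51.96) → (32.25,59.26) (closed)

[3] `<circle>` circle, #ff0000→score S396 F1983: (91.42,88.72) → (89.98,92.20) → (86.50,93.64) → (83.02,92.20) → (81.58,88.72) → (83.02,85.24) → (86.50,83.80) → (89.98,85.24) → (91.42,88.72) (closed)

G21
G90
G0 X45.99 Y36.59
M3 S396
G1 X55.51 Y32.20 F1983
G1 X50.40 Y43.74 F1983
G1 X41.40 Y61.71 F1983
G1 X39.29 Y76.63 F1983
M5
G0 X32.25 Y59.26
M3 S396
G1 X29.23 Y66.56 F1983
G1 X21.93 Y69.58 F1983
G1 X14.63 Y66.56 F1983
G1 X11.61 Y59.26 F1983
G1 X14.63 Y51.96 F1983
G1 X21.93 Y48.94 F1983
G1 X29.23 Y51.96 F1983
G1 X32.25 Y59.26 F1983
M5
G0 X91.42 Y88.72
M3 S396
G1 X89.98 Y92.20 F1983
G1 X86.50 Y93.64 F1983
G1 X83.02 Y92.20 F1983
G1 X81.58 Y88.72 F1983
G1 X83.02 Y85.24 F1983
G1 X86.50 Y83.80 F1983
G1 X89.98 Y85.24 F1983
G1 X91.42 Y88.72 F1983
M5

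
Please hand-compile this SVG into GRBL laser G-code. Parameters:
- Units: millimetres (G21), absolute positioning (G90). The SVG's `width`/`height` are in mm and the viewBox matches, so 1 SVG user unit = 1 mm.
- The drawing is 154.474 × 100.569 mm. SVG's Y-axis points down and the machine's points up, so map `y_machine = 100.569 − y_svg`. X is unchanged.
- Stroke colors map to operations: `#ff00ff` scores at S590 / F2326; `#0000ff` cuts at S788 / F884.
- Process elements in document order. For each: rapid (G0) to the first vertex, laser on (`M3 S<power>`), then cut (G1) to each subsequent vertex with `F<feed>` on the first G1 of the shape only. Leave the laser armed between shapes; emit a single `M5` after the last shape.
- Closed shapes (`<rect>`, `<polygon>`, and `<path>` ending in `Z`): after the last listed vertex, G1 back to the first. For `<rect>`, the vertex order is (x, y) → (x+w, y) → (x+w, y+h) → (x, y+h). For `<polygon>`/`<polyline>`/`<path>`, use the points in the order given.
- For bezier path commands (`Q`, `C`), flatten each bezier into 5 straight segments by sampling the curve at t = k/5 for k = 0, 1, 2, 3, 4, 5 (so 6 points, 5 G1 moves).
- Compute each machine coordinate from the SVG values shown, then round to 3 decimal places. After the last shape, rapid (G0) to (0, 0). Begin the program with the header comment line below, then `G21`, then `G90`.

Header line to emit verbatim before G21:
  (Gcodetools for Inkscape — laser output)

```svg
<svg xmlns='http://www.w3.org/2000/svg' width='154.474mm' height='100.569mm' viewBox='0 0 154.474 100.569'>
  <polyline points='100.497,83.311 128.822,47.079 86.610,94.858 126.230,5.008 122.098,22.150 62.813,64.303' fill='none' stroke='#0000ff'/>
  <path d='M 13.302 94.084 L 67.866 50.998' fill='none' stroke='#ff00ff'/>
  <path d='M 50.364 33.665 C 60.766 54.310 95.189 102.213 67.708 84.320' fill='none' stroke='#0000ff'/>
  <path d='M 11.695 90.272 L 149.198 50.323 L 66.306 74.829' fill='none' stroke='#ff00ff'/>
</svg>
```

Since the viewBox matches the mm dimensions, user units are millimetres directly. The only transform is the Y-flip y_m = 100.569 − y_svg.

Shape 1 is a open polyline drawn with `<polyline>`. Its stroke #0000ff means cut at S788, F884. After flipping Y the toolpath is (100.497,17.258) → (128.822,53.490) → (86.610,5.711) → (126.230,95.561) → (122.098,78.419) → (62.813,36.266).

Shape 2 is a line segment drawn with `<path>`. Its stroke #ff00ff means score at S590, F2326. After flipping Y the toolpath is (13.302,6.485) → (67.866,49.571).

Shape 3 is a cubic bezier drawn with `<path>`. Its stroke #0000ff means cut at S788, F884. After flipping Y the toolpath is (50.364,66.904) → (58.800,51.990) → (68.877,35.002) → (76.470,20.404) → (77.456,12.664) → (67.708,16.249).

Shape 4 is a open polyline drawn with `<path>`. Its stroke #ff00ff means score at S590, F2326. After flipping Y the toolpath is (11.695,10.297) → (149.198,50.246) → (66.306,25.740).

(Gcodetools for Inkscape — laser output)
G21
G90
G0 X100.497 Y17.258
M3 S788
G1 X128.822 Y53.490 F884
G1 X86.610 Y5.711
G1 X126.230 Y95.561
G1 X122.098 Y78.419
G1 X62.813 Y36.266
G0 X13.302 Y6.485
M3 S590
G1 X67.866 Y49.571 F2326
G0 X50.364 Y66.904
M3 S788
G1 X58.800 Y51.990 F884
G1 X68.877 Y35.002
G1 X76.470 Y20.404
G1 X77.456 Y12.664
G1 X67.708 Y16.249
G0 X11.695 Y10.297
M3 S590
G1 X149.198 Y50.246 F2326
G1 X66.306 Y25.740
M5
G0 X0.000 Y0.000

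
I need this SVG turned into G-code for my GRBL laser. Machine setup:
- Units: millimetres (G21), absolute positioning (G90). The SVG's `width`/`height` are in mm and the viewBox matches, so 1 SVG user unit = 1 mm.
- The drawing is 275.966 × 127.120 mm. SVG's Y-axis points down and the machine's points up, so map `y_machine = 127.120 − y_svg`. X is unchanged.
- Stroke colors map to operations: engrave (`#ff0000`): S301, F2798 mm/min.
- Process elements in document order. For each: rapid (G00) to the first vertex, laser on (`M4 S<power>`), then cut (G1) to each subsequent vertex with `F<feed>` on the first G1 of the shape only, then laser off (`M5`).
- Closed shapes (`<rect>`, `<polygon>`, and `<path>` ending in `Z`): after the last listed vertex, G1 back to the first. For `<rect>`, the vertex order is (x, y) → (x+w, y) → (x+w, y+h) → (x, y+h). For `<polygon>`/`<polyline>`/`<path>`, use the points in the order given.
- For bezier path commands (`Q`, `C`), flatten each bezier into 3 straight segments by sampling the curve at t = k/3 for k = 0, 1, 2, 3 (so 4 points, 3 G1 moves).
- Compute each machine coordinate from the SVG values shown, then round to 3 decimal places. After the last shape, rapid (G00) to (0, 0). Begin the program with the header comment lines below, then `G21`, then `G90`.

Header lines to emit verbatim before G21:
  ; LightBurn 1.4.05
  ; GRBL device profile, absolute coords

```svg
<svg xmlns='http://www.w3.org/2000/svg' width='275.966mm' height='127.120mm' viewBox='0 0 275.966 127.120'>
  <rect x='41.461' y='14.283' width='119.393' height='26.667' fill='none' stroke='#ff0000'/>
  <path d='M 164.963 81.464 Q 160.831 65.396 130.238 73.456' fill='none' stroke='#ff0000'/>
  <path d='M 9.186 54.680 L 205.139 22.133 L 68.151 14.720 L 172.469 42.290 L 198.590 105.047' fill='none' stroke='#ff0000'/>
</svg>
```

; LightBurn 1.4.05
; GRBL device profile, absolute coords
G21
G90
G00 X41.461 Y112.837
M4 S301
G1 X160.854 Y112.837 F2798
G1 X160.854 Y86.170
G1 X41.461 Y86.170
G1 X41.461 Y112.837
M5
G00 X164.963 Y45.656
M4 S301
G1 X159.268 Y53.687 F2798
G1 X147.693 Y56.356
G1 X130.238 Y53.664
M5
G00 X9.186 Y72.440
M4 S301
G1 X205.139 Y104.987 F2798
G1 X68.151 Y112.400
G1 X172.469 Y84.830
G1 X198.590 Y22.073
M5
G00 X0.000 Y0.000

viewBox `0 0 275.966 127.120` with mm width/height → 1 unit = 1 mm. Flip: y_m = 127.120 − y_svg.

**Shape 1** — `<rect>` rectangle, stroke `#ff0000` → engrave (S301, F2798). Machine vertices: (41.461,112.837) → (160.854,112.837) → (160.854,86.170) → (41.461,86.170) → (41.461,112.837). Closed: final G1 returns to the first vertex.

**Shape 2** — `<path>` quadratic bezier, stroke `#ff0000` → engrave (S301, F2798). Control points (SVG): P0=(164.963,81.464), P1=(160.831,65.396), P2=(130.238,73.456); sampled at t=k/3. Machine vertices: (164.963,45.656) → (159.268,53.687) → (147.693,56.356) → (130.238,53.664). Open path.

**Shape 3** — `<path>` open polyline, stroke `#ff0000` → engrave (S301, F2798). Machine vertices: (9.186,72.440) → (205.139,104.987) → (68.151,112.400) → (172.469,84.830) → (198.590,22.073). Open path.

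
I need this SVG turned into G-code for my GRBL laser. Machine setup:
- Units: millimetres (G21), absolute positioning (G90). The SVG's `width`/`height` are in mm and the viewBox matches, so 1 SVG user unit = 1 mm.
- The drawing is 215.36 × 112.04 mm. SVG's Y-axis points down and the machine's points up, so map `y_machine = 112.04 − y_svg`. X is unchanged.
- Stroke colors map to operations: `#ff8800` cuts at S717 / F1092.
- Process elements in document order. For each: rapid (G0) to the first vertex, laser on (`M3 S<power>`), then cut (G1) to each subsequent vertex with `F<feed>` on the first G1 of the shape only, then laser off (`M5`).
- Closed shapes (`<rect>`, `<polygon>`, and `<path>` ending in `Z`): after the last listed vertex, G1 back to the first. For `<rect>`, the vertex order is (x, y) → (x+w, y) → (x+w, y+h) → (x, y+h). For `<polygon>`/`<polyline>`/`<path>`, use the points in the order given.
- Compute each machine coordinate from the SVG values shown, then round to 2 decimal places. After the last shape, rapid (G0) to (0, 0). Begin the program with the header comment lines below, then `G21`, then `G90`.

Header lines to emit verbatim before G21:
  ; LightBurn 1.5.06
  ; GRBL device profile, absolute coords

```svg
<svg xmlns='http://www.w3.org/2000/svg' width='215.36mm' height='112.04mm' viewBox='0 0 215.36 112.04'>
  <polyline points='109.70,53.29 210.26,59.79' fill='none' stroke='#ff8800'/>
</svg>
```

; LightBurn 1.5.06
; GRBL device profile, absolute coords
G21
G90
G0 X109.70 Y58.75
M3 S717
G1 X210.26 Y52.25 F1092
M5
G0 X0.00 Y0.00

1 u = 1 mm; y_m = 112.04 − y.

[1] `<polyline>` line segment, #ff8800→cut S717 F1092: (109.70,58.75) → (210.26,52.25)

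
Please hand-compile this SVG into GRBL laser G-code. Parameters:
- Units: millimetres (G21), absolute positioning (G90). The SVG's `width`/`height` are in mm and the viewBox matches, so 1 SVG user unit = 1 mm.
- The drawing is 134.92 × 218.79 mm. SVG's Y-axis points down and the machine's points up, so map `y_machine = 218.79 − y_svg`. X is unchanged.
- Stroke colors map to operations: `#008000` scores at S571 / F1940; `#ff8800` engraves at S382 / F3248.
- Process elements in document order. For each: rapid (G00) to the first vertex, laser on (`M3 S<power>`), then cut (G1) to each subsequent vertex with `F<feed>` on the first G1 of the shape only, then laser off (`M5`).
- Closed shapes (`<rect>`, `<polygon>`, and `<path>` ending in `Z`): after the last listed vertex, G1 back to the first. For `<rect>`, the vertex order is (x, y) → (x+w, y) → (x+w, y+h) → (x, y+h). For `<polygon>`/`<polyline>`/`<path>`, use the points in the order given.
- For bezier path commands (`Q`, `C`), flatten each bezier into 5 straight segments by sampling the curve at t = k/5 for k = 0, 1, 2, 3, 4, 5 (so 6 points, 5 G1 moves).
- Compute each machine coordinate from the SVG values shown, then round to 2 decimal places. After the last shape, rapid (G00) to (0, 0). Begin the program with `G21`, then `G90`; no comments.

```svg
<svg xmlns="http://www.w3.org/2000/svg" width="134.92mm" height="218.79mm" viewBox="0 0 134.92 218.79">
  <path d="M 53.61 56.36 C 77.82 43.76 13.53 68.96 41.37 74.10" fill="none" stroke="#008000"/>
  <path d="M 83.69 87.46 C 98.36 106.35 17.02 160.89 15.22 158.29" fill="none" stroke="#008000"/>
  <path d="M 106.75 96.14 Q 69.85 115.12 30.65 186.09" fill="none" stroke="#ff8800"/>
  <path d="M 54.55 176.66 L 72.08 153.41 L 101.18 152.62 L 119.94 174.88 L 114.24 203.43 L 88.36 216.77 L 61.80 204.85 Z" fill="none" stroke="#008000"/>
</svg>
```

G21
G90
G00 X53.61 Y162.43
M3 S571
G1 X58.96 Y165.92 F1940
G1 X51.74 Y163.11
G1 X40.62 Y156.78
G1 X34.28 Y149.72
G1 X41.37 Y144.69
M5
G00 X83.69 Y131.33
M3 S571
G1 X82.38 Y116.46 F1940
G1 X66.44 Y97.49
G1 X44.32 Y78.87
G1 X24.44 Y65.05
G1 X15.22 Y60.50
M5
G00 X106.75 Y122.65
M3 S382
G1 X91.90 Y112.98 F3248
G1 X76.86 Y99.15
G1 X61.64 Y81.16
G1 X46.24 Y59.01
G1 X30.65 Y32.70
M5
G00 X54.55 Y42.13
M3 S571
G1 X72.08 Y65.38 F1940
G1 X101.18 Y66.17
G1 X119.94 Y43.91
G1 X114.24 Y15.36
G1 X88.36 Y2.02
G1 X61.80 Y13.94
G1 X54.55 Y42.13
M5
G00 X0.00 Y0.00

viewBox `0 0 134.92 218.79` with mm width/height → 1 unit = 1 mm. Flip: y_m = 218.79 − y_svg.

**Shape 1** — `<path>` cubic bezier, stroke `#008000` → score (S571, F1940). Control points (SVG): P0=(53.61,56.36), P1=(77.82,43.76), P2=(13.53,68.96), P3=(41.37,74.10); sampled at t=k/5. Machine vertices: (53.61,162.43) → (58.96,165.92) → (51.74,163.11) → (40.62,156.78) → (34.28,149.72) → (41.37,144.69). Open path.

**Shape 2** — `<path>` cubic bezier, stroke `#008000` → score (S571, F1940). Control points (SVG): P0=(83.69,87.46), P1=(98.36,106.35), P2=(17.02,160.89), P3=(15.22,158.29); sampled at t=k/5. Machine vertices: (83.69,131.33) → (82.38,116.46) → (66.44,97.49) → (44.32,78.87) → (24.44,65.05) → (15.22,60.50). Open path.

**Shape 3** — `<path>` quadratic bezier, stroke `#ff8800` → engrave (S382, F3248). Control points (SVG): P0=(106.75,96.14), P1=(69.85,115.12), P2=(30.65,186.09); sampled at t=k/5. Machine vertices: (106.75,122.65) → (91.90,112.98) → (76.86,99.15) → (61.64,81.16) → (46.24,59.01) → (30.65,32.70). Open path.

**Shape 4** — `<path>` regular polygon, stroke `#008000` → score (S571, F1940). Machine vertices: (54.55,42.13) → (72.08,65.38) → (101.18,66.17) → (119.94,43.91) → (114.24,15.36) → (88.36,2.02) → (61.80,13.94) → (54.55,42.13). Closed: final G1 returns to the first vertex.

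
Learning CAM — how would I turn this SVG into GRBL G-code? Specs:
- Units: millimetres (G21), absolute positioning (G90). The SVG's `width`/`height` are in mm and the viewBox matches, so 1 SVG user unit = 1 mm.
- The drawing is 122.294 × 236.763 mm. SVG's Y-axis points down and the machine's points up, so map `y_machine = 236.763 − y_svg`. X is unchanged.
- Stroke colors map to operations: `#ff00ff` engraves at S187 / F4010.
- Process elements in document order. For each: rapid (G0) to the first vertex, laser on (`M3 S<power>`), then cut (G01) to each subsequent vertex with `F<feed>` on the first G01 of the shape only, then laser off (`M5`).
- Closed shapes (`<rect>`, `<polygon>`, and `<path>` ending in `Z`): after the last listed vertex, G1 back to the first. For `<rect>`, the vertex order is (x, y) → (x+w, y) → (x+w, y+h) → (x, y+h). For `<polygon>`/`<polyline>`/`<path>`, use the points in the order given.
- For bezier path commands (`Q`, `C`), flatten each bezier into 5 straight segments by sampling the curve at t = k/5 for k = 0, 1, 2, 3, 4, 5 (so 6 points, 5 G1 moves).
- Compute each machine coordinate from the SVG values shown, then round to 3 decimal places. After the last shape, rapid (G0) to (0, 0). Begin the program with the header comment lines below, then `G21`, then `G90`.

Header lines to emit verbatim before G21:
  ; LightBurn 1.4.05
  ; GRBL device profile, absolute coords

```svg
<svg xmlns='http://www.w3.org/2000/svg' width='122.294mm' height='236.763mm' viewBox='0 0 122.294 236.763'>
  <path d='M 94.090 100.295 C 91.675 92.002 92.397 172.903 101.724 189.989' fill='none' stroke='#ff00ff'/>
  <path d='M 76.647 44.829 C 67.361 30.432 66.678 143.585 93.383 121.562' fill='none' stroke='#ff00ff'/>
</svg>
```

; LightBurn 1.4.05
; GRBL device profile, absolute coords
G21
G90
G0 X94.090 Y136.468
M3 S187
G01 X93.061 Y131.965 F4010
G01 X93.048 Y113.399
G01 X94.312 Y88.116
G01 X97.117 Y63.459
G01 X101.724 Y46.774
M5
G0 X76.647 Y191.934
M3 S187
G01 X72.258 Y187.368 F4010
G01 X70.835 Y164.801
G01 X73.281 Y136.843
G01 X80.496 Y116.107
G01 X93.383 Y115.201
M5
G0 X0.000 Y0.000

Since the viewBox matches the mm dimensions, user units are millimetres directly. The only transform is the Y-flip y_m = 236.763 − y_svg.

Shape 1 is a cubic bezier drawn with `<path>`. Its stroke #ff00ff means engrave at S187, F4010. After flipping Y the toolpath is (94.090,136.468) → (93.061,131.965) → (93.048,113.399) → (94.312,88.116) → (97.117,63.459) → (101.724,46.774).

Shape 2 is a cubic bezier drawn with `<path>`. Its stroke #ff00ff means engrave at S187, F4010. After flipping Y the toolpath is (76.647,191.934) → (72.258,187.368) → (70.835,164.801) → (73.281,136.843) → (80.496,116.107) → (93.383,115.201).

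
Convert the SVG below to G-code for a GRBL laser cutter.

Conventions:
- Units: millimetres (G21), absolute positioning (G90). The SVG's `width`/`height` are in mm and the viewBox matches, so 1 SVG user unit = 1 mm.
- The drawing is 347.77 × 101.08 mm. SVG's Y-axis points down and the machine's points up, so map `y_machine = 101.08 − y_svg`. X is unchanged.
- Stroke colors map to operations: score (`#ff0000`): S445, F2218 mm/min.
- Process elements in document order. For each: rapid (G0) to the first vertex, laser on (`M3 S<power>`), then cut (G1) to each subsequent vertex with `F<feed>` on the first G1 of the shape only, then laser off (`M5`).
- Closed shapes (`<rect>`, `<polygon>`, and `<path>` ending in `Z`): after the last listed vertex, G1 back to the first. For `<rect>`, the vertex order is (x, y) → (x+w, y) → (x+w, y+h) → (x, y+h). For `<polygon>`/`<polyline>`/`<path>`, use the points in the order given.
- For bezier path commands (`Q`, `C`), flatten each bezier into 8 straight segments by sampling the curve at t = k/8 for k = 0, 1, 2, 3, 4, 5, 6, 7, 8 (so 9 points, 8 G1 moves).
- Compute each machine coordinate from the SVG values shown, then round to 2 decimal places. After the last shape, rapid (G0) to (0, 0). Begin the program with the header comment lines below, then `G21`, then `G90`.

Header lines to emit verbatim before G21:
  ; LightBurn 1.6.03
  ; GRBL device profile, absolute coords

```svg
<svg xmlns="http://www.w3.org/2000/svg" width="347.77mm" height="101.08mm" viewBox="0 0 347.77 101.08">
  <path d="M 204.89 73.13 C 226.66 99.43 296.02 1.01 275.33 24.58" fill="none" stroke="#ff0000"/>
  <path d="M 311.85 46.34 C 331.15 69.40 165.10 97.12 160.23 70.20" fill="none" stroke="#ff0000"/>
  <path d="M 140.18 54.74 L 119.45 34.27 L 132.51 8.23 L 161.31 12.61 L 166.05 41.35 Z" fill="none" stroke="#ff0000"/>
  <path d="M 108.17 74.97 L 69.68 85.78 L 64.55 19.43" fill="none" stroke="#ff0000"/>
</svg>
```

Since the viewBox matches the mm dimensions, user units are millimetres directly. The only transform is the Y-flip y_m = 101.08 − y_svg.

Shape 1 is a cubic bezier drawn with `<path>`. Its stroke #ff0000 means score at S445, F2218. After flipping Y the toolpath is (204.89,27.95) → (215.02,23.45) → (227.99,27.76) → (242.20,37.97) → (256.03,51.20) → (267.87,64.56) → (276.11,75.16) → (279.14,80.10) → (275.33,76.50).

Shape 2 is a cubic bezier drawn with `<path>`. Its stroke #ff0000 means score at S445, F2218. After flipping Y the toolpath is (311.85,54.74) → (311.08,45.99) → (296.99,37.50) → (273.64,29.96) → (245.10,24.07) → (215.43,20.52) → (188.69,20.01) → (168.93,23.23) → (160.23,30.88).

Shape 3 is a regular polygon drawn with `<path>`. Its stroke #ff0000 means score at S445, F2218. After flipping Y the toolpath is (140.18,46.34) → (119.45,66.81) → (132.51,92.85) → (161.31,88.47) → (166.05,59.73) → (140.18,46.34), returning to the start.

Shape 4 is a open polyline drawn with `<path>`. Its stroke #ff0000 means score at S445, F2218. After flipping Y the toolpath is (108.17,26.11) → (69.68,15.30) → (64.55,81.65).

; LightBurn 1.6.03
; GRBL device profile, absolute coords
G21
G90
G0 X204.89 Y27.95
M3 S445
G1 X215.02 Y23.45 F2218
G1 X227.99 Y27.76
G1 X242.20 Y37.97
G1 X256.03 Y51.20
G1 X267.87 Y64.56
G1 X276.11 Y75.16
G1 X279.14 Y80.10
G1 X275.33 Y76.50
M5
G0 X311.85 Y54.74
M3 S445
G1 X311.08 Y45.99 F2218
G1 X296.99 Y37.50
G1 X273.64 Y29.96
G1 X245.10 Y24.07
G1 X215.43 Y20.52
G1 X188.69 Y20.01
G1 X168.93 Y23.23
G1 X160.23 Y30.88
M5
G0 X140.18 Y46.34
M3 S445
G1 X119.45 Y66.81 F2218
G1 X132.51 Y92.85
G1 X161.31 Y88.47
G1 X166.05 Y59.73
G1 X140.18 Y46.34
M5
G0 X108.17 Y26.11
M3 S445
G1 X69.68 Y15.30 F2218
G1 X64.55 Y81.65
M5
G0 X0.00 Y0.00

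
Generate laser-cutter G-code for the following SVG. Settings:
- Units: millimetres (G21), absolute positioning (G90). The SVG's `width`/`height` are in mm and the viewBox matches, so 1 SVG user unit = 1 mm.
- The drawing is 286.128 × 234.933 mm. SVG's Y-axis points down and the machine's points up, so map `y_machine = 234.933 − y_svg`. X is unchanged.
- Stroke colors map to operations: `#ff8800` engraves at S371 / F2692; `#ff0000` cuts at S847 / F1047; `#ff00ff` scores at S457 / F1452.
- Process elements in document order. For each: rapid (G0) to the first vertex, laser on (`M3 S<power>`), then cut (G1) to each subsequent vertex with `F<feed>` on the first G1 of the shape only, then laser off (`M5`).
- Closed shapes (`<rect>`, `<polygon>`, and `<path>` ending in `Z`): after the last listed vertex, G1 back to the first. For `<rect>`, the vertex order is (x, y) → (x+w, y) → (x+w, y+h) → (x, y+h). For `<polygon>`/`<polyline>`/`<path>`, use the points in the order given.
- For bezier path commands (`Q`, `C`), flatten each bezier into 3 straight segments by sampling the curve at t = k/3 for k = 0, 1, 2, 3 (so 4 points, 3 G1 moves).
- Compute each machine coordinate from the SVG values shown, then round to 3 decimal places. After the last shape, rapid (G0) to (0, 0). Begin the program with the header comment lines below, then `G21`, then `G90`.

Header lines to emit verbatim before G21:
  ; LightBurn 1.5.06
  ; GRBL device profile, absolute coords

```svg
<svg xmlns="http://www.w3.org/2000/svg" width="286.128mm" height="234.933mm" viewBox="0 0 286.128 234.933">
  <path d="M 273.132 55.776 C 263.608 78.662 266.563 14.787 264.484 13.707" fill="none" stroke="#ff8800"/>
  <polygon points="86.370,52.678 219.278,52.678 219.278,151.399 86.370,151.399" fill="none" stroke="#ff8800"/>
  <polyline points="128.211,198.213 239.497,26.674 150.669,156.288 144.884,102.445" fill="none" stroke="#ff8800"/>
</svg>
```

; LightBurn 1.5.06
; GRBL device profile, absolute coords
G21
G90
G0 X273.132 Y179.157
M3 S371
G1 X267.119 Y179.652 F2692
G1 X265.534 Y204.753
G1 X264.484 Y221.226
M5
G0 X86.370 Y182.255
M3 S371
G1 X219.278 Y182.255 F2692
G1 X219.278 Y83.534
G1 X86.370 Y83.534
G1 X86.370 Y182.255
M5
G0 X128.211 Y36.720
M3 S371
G1 X239.497 Y208.259 F2692
G1 X150.669 Y78.645
G1 X144.884 Y132.488
M5
G0 X0.000 Y0.000

1 u = 1 mm; y_m = 234.933 − y.

[1] `<path>` cubic bezier, #ff8800→engrave S371 F2692: (273.132,179.157) → (267.119,179.652) → (265.534,204.753) → (264.484,221.226)

[2] `<polygon>` rectangle, #ff8800→engrave S371 F2692: (86.370,182.255) → (219.278,182.255) → (219.278,83.534) → (86.370,83.534) → (86.370,182.255) (closed)

[3] `<polyline>` open polyline, #ff8800→engrave S371 F2692: (128.211,36.720) → (239.497,208.259) → (150.669,78.645) → (144.884,132.488)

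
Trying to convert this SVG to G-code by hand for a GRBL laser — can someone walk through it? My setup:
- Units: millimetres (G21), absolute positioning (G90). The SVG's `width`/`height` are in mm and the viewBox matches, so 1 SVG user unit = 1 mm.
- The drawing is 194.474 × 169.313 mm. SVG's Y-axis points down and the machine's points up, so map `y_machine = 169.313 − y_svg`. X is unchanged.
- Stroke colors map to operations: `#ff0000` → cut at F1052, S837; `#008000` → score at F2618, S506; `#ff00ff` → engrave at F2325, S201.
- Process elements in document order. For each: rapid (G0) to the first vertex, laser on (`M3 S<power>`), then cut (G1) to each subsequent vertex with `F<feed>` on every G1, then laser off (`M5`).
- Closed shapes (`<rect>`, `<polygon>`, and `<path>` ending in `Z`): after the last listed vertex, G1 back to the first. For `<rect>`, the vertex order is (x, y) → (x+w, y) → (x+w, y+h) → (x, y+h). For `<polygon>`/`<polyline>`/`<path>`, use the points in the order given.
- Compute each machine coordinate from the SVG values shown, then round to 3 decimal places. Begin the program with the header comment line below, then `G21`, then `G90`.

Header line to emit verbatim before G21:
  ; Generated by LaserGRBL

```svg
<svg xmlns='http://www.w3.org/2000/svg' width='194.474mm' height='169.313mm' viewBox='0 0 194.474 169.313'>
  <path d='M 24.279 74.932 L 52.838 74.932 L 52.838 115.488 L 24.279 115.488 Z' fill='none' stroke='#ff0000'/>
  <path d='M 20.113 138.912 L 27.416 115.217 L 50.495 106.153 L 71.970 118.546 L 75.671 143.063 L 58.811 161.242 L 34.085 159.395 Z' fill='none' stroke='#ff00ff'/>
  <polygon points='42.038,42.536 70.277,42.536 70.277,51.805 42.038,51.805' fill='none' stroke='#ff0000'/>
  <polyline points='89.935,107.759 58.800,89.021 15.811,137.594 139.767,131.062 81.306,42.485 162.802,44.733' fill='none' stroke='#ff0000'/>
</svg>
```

viewBox `0 0 194.474 169.313` with mm width/height → 1 unit = 1 mm. Flip: y_m = 169.313 − y_svg.

**Shape 1** — `<path>` rectangle, stroke `#ff0000` → cut (S837, F1052). Machine vertices: (24.279,94.381) → (52.838,94.381) → (52.838,53.825) → (24.279,53.825) → (24.279,94.381). Closed: final G1 returns to the first vertex.

**Shape 2** — `<path>` regular polygon, stroke `#ff00ff` → engrave (S201, F2325). Machine vertices: (20.113,30.401) → (27.416,54.096) → (50.495,63.160) → (71.970,50.767) → (75.671,26.250) → (58.811,8.071) → (34.085,9.918) → (20.113,30.401). Closed: final G1 returns to the first vertex.

**Shape 3** — `<polygon>` rectangle, stroke `#ff0000` → cut (S837, F1052). Machine vertices: (42.038,126.777) → (70.277,126.777) → (70.277,117.508) → (42.038,117.508) → (42.038,126.777). Closed: final G1 returns to the first vertex.

**Shape 4** — `<polyline>` open polyline, stroke `#ff0000` → cut (S837, F1052). Machine vertices: (89.935,61.554) → (58.800,80.292) → (15.811,31.719) → (139.767,38.251) → (81.306,126.828) → (162.802,124.580). Open path.

; Generated by LaserGRBL
G21
G90
G0 X24.279 Y94.381
M3 S837
G1 X52.838 Y94.381 F1052
G1 X52.838 Y53.825 F1052
G1 X24.279 Y53.825 F1052
G1 X24.279 Y94.381 F1052
M5
G0 X20.113 Y30.401
M3 S201
G1 X27.416 Y54.096 F2325
G1 X50.495 Y63.160 F2325
G1 X71.970 Y50.767 F2325
G1 X75.671 Y26.250 F2325
G1 X58.811 Y8.071 F2325
G1 X34.085 Y9.918 F2325
G1 X20.113 Y30.401 F2325
M5
G0 X42.038 Y126.777
M3 S837
G1 X70.277 Y126.777 F1052
G1 X70.277 Y117.508 F1052
G1 X42.038 Y117.508 F1052
G1 X42.038 Y126.777 F1052
M5
G0 X89.935 Y61.554
M3 S837
G1 X58.800 Y80.292 F1052
G1 X15.811 Y31.719 F1052
G1 X139.767 Y38.251 F1052
G1 X81.306 Y126.828 F1052
G1 X162.802 Y124.580 F1052
M5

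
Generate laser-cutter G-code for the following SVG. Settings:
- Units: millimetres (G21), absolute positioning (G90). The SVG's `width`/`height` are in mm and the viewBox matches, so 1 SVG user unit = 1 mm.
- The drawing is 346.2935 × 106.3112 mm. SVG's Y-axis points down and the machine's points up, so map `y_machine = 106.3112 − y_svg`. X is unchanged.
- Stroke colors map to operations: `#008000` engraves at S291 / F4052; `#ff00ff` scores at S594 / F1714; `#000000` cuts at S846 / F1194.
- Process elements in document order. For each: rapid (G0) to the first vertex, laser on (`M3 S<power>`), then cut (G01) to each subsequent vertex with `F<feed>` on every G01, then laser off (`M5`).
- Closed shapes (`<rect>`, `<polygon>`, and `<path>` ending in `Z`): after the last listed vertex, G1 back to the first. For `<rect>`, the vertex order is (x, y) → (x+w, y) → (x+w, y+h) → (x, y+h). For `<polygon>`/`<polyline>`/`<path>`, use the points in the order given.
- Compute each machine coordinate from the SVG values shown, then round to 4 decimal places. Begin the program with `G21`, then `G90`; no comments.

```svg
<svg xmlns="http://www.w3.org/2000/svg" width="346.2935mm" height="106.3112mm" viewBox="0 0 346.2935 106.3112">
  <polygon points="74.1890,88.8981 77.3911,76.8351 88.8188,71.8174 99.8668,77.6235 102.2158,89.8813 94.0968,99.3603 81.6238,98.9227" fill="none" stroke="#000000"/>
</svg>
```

G21
G90
G0 X74.1890 Y17.4131
M3 S846
G01 X77.3911 Y29.4761 F1194
G01 X88.8188 Y34.4938 F1194
G01 X99.8668 Y28.6877 F1194
G01 X102.2158 Y16.4299 F1194
G01 X94.0968 Y6.9509 F1194
G01 X81.6238 Y7.3885 F1194
G01 X74.1890 Y17.4131 F1194
M5

viewBox `0 0 346.2935 106.3112` with mm width/height → 1 unit = 1 mm. Flip: y_m = 106.3112 − y_svg.

**Shape 1** — `<polygon>` regular polygon, stroke `#000000` → cut (S846, F1194). Machine vertices: (74.1890,17.4131) → (77.3911,29.4761) → (88.8188,34.4938) → (99.8668,28.6877) → (102.2158,16.4299) → (94.0968,6.9509) → (81.6238,7.3885) → (74.1890,17.4131). Closed: final G1 returns to the first vertex.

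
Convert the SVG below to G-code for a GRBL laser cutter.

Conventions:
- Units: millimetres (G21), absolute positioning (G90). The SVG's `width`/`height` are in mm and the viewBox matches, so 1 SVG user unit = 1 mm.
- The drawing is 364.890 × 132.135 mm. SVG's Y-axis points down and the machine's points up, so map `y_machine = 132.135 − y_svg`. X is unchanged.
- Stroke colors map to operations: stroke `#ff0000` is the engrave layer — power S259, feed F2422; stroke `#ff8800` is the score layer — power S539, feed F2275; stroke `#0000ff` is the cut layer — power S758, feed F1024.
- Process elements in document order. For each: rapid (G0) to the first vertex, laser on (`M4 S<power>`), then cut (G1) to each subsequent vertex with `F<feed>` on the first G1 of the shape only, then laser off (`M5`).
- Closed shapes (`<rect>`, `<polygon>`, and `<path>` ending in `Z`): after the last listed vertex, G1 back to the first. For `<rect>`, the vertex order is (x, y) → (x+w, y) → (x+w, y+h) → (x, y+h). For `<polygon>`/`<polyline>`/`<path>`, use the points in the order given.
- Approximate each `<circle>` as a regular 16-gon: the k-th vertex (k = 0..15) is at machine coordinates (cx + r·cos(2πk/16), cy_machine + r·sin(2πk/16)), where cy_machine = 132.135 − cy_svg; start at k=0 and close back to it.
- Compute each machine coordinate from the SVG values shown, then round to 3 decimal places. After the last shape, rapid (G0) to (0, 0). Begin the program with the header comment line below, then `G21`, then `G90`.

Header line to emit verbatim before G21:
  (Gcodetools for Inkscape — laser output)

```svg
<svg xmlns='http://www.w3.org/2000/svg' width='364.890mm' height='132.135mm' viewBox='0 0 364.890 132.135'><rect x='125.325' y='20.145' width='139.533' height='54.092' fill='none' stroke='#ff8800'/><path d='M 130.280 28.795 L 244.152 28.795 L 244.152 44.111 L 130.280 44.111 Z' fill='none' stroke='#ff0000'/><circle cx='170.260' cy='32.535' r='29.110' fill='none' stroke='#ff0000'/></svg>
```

(Gcodetools for Inkscape — laser output)
G21
G90
G0 X125.325 Y111.990
M4 S539
G1 X264.858 Y111.990 F2275
G1 X264.858 Y57.898
G1 X125.325 Y57.898
G1 X125.325 Y111.990
M5
G0 X130.280 Y103.340
M4 S259
G1 X244.152 Y103.340 F2422
G1 X244.152 Y88.024
G1 X130.280 Y88.024
G1 X130.280 Y103.340
M5
G0 X199.370 Y99.600
M4 S259
G1 X197.154 Y110.740 F2422
G1 X190.844 Y120.184
G1 X181.400 Y126.494
G1 X170.260 Y128.710
G1 X159.120 Y126.494
G1 X149.676 Y120.184
G1 X143.366 Y110.740
G1 X141.150 Y99.600
G1 X143.366 Y88.460
G1 X149.676 Y79.016
G1 X159.120 Y72.706
G1 X170.260 Y70.490
G1 X181.400 Y72.706
G1 X190.844 Y79.016
G1 X197.154 Y88.460
G1 X199.370 Y99.600
M5
G0 X0.000 Y0.000

viewBox `0 0 364.890 132.135` with mm width/height → 1 unit = 1 mm. Flip: y_m = 132.135 − y_svg.

**Shape 1** — `<rect>` rectangle, stroke `#ff8800` → score (S539, F2275). Machine vertices: (125.325,111.990) → (264.858,111.990) → (264.858,57.898) → (125.325,57.898) → (125.325,111.990). Closed: final G1 returns to the first vertex.

**Shape 2** — `<path>` rectangle, stroke `#ff0000` → engrave (S259, F2422). Machine vertices: (130.280,103.340) → (244.152,103.340) → (244.152,88.024) → (130.280,88.024) → (130.280,103.340). Closed: final G1 returns to the first vertex.

**Shape 3** — `<circle>` circle, stroke `#ff0000` → engrave (S259, F2422). Machine vertices: (199.370,99.600) → (197.154,110.740) → (190.844,120.184) → (181.400,126.494) → (170.260,128.710) → (159.120,126.494) → (149.676,120.184) → (143.366,110.740) → (141.150,99.600) → (143.366,88.460) → (149.676,79.016) → (159.120,72.706) → (170.260,70.490) → (181.400,72.706) → (190.844,79.016) → (197.154,88.460) → (199.370,99.600). Closed: final G1 returns to the first vertex.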